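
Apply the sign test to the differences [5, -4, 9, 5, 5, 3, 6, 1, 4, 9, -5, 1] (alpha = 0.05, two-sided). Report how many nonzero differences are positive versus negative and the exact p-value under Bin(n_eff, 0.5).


Step 1: Discard zero differences. Original n = 12; n_eff = number of nonzero differences = 12.
Nonzero differences (with sign): +5, -4, +9, +5, +5, +3, +6, +1, +4, +9, -5, +1
Step 2: Count signs: positive = 10, negative = 2.
Step 3: Under H0: P(positive) = 0.5, so the number of positives S ~ Bin(12, 0.5).
Step 4: Two-sided exact p-value = sum of Bin(12,0.5) probabilities at or below the observed probability = 0.038574.
Step 5: alpha = 0.05. reject H0.

n_eff = 12, pos = 10, neg = 2, p = 0.038574, reject H0.


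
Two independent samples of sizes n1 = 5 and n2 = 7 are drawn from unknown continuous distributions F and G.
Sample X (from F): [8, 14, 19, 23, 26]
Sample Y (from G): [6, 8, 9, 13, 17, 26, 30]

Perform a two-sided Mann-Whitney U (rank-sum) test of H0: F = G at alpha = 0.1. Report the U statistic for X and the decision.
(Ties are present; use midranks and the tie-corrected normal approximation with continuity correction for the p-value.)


Step 1: Combine and sort all 12 observations; assign midranks.
sorted (value, group): (6,Y), (8,X), (8,Y), (9,Y), (13,Y), (14,X), (17,Y), (19,X), (23,X), (26,X), (26,Y), (30,Y)
ranks: 6->1, 8->2.5, 8->2.5, 9->4, 13->5, 14->6, 17->7, 19->8, 23->9, 26->10.5, 26->10.5, 30->12
Step 2: Rank sum for X: R1 = 2.5 + 6 + 8 + 9 + 10.5 = 36.
Step 3: U_X = R1 - n1(n1+1)/2 = 36 - 5*6/2 = 36 - 15 = 21.
       U_Y = n1*n2 - U_X = 35 - 21 = 14.
Step 4: Ties are present, so use the tie-corrected normal approximation (with continuity correction) for the p-value.
Step 5: p-value = 0.624905; compare to alpha = 0.1. fail to reject H0.

U_X = 21, p = 0.624905, fail to reject H0 at alpha = 0.1.


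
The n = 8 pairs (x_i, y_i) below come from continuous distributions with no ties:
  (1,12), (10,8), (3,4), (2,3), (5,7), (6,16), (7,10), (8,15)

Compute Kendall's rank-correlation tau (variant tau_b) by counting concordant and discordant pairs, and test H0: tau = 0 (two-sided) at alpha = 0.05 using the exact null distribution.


Step 1: Enumerate the 28 unordered pairs (i,j) with i<j and classify each by sign(x_j-x_i) * sign(y_j-y_i).
  (1,2):dx=+9,dy=-4->D; (1,3):dx=+2,dy=-8->D; (1,4):dx=+1,dy=-9->D; (1,5):dx=+4,dy=-5->D
  (1,6):dx=+5,dy=+4->C; (1,7):dx=+6,dy=-2->D; (1,8):dx=+7,dy=+3->C; (2,3):dx=-7,dy=-4->C
  (2,4):dx=-8,dy=-5->C; (2,5):dx=-5,dy=-1->C; (2,6):dx=-4,dy=+8->D; (2,7):dx=-3,dy=+2->D
  (2,8):dx=-2,dy=+7->D; (3,4):dx=-1,dy=-1->C; (3,5):dx=+2,dy=+3->C; (3,6):dx=+3,dy=+12->C
  (3,7):dx=+4,dy=+6->C; (3,8):dx=+5,dy=+11->C; (4,5):dx=+3,dy=+4->C; (4,6):dx=+4,dy=+13->C
  (4,7):dx=+5,dy=+7->C; (4,8):dx=+6,dy=+12->C; (5,6):dx=+1,dy=+9->C; (5,7):dx=+2,dy=+3->C
  (5,8):dx=+3,dy=+8->C; (6,7):dx=+1,dy=-6->D; (6,8):dx=+2,dy=-1->D; (7,8):dx=+1,dy=+5->C
Step 2: C = 18, D = 10, total pairs = 28.
Step 3: tau = (C - D)/(n(n-1)/2) = (18 - 10)/28 = 0.285714.
Step 4: Exact two-sided p-value (enumerate n! = 40320 permutations of y under H0): p = 0.398760.
Step 5: alpha = 0.05. fail to reject H0.

tau_b = 0.2857 (C=18, D=10), p = 0.398760, fail to reject H0.


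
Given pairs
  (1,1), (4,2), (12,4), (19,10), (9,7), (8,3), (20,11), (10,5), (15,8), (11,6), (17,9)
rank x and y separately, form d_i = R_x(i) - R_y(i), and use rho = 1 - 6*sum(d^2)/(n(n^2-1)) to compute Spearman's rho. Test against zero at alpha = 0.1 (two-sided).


Step 1: Rank x and y separately (midranks; no ties here).
rank(x): 1->1, 4->2, 12->7, 19->10, 9->4, 8->3, 20->11, 10->5, 15->8, 11->6, 17->9
rank(y): 1->1, 2->2, 4->4, 10->10, 7->7, 3->3, 11->11, 5->5, 8->8, 6->6, 9->9
Step 2: d_i = R_x(i) - R_y(i); compute d_i^2.
  (1-1)^2=0, (2-2)^2=0, (7-4)^2=9, (10-10)^2=0, (4-7)^2=9, (3-3)^2=0, (11-11)^2=0, (5-5)^2=0, (8-8)^2=0, (6-6)^2=0, (9-9)^2=0
sum(d^2) = 18.
Step 3: rho = 1 - 6*18 / (11*(11^2 - 1)) = 1 - 108/1320 = 0.918182.
Step 4: Under H0, t = rho * sqrt((n-2)/(1-rho^2)) = 6.9531 ~ t(9).
Step 5: Two-sided p-value from the t-distribution with 9 df = 0.000067.
Step 6: alpha = 0.1. reject H0.

rho = 0.9182, p = 0.000067, reject H0 at alpha = 0.1.


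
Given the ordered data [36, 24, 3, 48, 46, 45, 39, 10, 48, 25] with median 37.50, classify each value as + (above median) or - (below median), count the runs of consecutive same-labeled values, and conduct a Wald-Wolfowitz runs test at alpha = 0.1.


Step 1: Compute median = 37.50; label A = above, B = below.
Labels in order: BBBAAAABAB  (n_A = 5, n_B = 5)
Step 2: Count runs R = 5.
Step 3: Under H0 (random ordering), E[R] = 2*n_A*n_B/(n_A+n_B) + 1 = 2*5*5/10 + 1 = 6.0000.
        Var[R] = 2*n_A*n_B*(2*n_A*n_B - n_A - n_B) / ((n_A+n_B)^2 * (n_A+n_B-1)) = 2000/900 = 2.2222.
        SD[R] = 1.4907.
Step 4: Continuity-corrected z = (R + 0.5 - E[R]) / SD[R] = (5 + 0.5 - 6.0000) / 1.4907 = -0.3354.
Step 5: Two-sided p-value via normal approximation = 2*(1 - Phi(|z|)) = 0.737316.
Step 6: alpha = 0.1. fail to reject H0.

R = 5, z = -0.3354, p = 0.737316, fail to reject H0.


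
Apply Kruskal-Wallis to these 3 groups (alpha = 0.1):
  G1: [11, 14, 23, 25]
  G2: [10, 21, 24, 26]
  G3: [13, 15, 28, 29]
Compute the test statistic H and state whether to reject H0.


Step 1: Combine all N = 12 observations and assign midranks.
sorted (value, group, rank): (10,G2,1), (11,G1,2), (13,G3,3), (14,G1,4), (15,G3,5), (21,G2,6), (23,G1,7), (24,G2,8), (25,G1,9), (26,G2,10), (28,G3,11), (29,G3,12)
Step 2: Sum ranks within each group.
R_1 = 22 (n_1 = 4)
R_2 = 25 (n_2 = 4)
R_3 = 31 (n_3 = 4)
Step 3: H = 12/(N(N+1)) * sum(R_i^2/n_i) - 3(N+1)
     = 12/(12*13) * (22^2/4 + 25^2/4 + 31^2/4) - 3*13
     = 0.076923 * 517.5 - 39
     = 0.807692.
Step 4: No ties, so H is used without correction.
Step 5: Under H0, H ~ chi^2(2); p-value = 0.667747.
Step 6: alpha = 0.1. fail to reject H0.

H = 0.8077, df = 2, p = 0.667747, fail to reject H0.


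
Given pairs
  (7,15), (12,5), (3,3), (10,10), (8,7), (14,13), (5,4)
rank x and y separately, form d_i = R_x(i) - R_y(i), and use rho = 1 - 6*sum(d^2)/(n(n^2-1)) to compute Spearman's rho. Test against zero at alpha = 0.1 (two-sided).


Step 1: Rank x and y separately (midranks; no ties here).
rank(x): 7->3, 12->6, 3->1, 10->5, 8->4, 14->7, 5->2
rank(y): 15->7, 5->3, 3->1, 10->5, 7->4, 13->6, 4->2
Step 2: d_i = R_x(i) - R_y(i); compute d_i^2.
  (3-7)^2=16, (6-3)^2=9, (1-1)^2=0, (5-5)^2=0, (4-4)^2=0, (7-6)^2=1, (2-2)^2=0
sum(d^2) = 26.
Step 3: rho = 1 - 6*26 / (7*(7^2 - 1)) = 1 - 156/336 = 0.535714.
Step 4: Under H0, t = rho * sqrt((n-2)/(1-rho^2)) = 1.4186 ~ t(5).
Step 5: Two-sided p-value from the t-distribution with 5 df = 0.215217.
Step 6: alpha = 0.1. fail to reject H0.

rho = 0.5357, p = 0.215217, fail to reject H0 at alpha = 0.1.


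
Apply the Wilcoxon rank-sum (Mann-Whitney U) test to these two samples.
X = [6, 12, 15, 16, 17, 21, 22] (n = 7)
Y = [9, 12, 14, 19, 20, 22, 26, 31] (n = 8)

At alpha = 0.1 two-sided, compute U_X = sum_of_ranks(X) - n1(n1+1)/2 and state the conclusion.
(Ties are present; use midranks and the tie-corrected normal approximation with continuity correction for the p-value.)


Step 1: Combine and sort all 15 observations; assign midranks.
sorted (value, group): (6,X), (9,Y), (12,X), (12,Y), (14,Y), (15,X), (16,X), (17,X), (19,Y), (20,Y), (21,X), (22,X), (22,Y), (26,Y), (31,Y)
ranks: 6->1, 9->2, 12->3.5, 12->3.5, 14->5, 15->6, 16->7, 17->8, 19->9, 20->10, 21->11, 22->12.5, 22->12.5, 26->14, 31->15
Step 2: Rank sum for X: R1 = 1 + 3.5 + 6 + 7 + 8 + 11 + 12.5 = 49.
Step 3: U_X = R1 - n1(n1+1)/2 = 49 - 7*8/2 = 49 - 28 = 21.
       U_Y = n1*n2 - U_X = 56 - 21 = 35.
Step 4: Ties are present, so use the tie-corrected normal approximation (with continuity correction) for the p-value.
Step 5: p-value = 0.451104; compare to alpha = 0.1. fail to reject H0.

U_X = 21, p = 0.451104, fail to reject H0 at alpha = 0.1.


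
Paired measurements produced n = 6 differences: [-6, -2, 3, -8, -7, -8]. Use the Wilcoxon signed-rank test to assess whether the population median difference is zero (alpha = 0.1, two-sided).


Step 1: Drop any zero differences (none here) and take |d_i|.
|d| = [6, 2, 3, 8, 7, 8]
Step 2: Midrank |d_i| (ties get averaged ranks).
ranks: |6|->3, |2|->1, |3|->2, |8|->5.5, |7|->4, |8|->5.5
Step 3: Attach original signs; sum ranks with positive sign and with negative sign.
W+ = 2 = 2
W- = 3 + 1 + 5.5 + 4 + 5.5 = 19
(Check: W+ + W- = 21 should equal n(n+1)/2 = 21.)
Step 4: Test statistic W = min(W+, W-) = 2.
Step 5: Ties in |d|, so use the tie-corrected normal approximation.
        E[W] = n(n+1)/4 = 6*7/4 = 10.5.
        Tie groups: |d|=8 (t=2); sum(t^3 - t) = 6.
        Var[W] = n(n+1)(2n+1)/24 - sum(t^3-t)/48 = 546/24 - 6/48 = 22.625.
        z = (W - E[W]) / sqrt(Var[W]) = (2 - 10.5) / 4.7566 = -1.7870.
        Two-sided p = 2*Phi(z) = 0.073937.
Step 6: alpha = 0.1. reject H0.

W+ = 2, W- = 19, W = min = 2, p = 0.073937, reject H0.


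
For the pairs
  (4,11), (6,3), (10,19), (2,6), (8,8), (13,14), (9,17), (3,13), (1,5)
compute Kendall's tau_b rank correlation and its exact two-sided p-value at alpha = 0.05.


Step 1: Enumerate the 36 unordered pairs (i,j) with i<j and classify each by sign(x_j-x_i) * sign(y_j-y_i).
  (1,2):dx=+2,dy=-8->D; (1,3):dx=+6,dy=+8->C; (1,4):dx=-2,dy=-5->C; (1,5):dx=+4,dy=-3->D
  (1,6):dx=+9,dy=+3->C; (1,7):dx=+5,dy=+6->C; (1,8):dx=-1,dy=+2->D; (1,9):dx=-3,dy=-6->C
  (2,3):dx=+4,dy=+16->C; (2,4):dx=-4,dy=+3->D; (2,5):dx=+2,dy=+5->C; (2,6):dx=+7,dy=+11->C
  (2,7):dx=+3,dy=+14->C; (2,8):dx=-3,dy=+10->D; (2,9):dx=-5,dy=+2->D; (3,4):dx=-8,dy=-13->C
  (3,5):dx=-2,dy=-11->C; (3,6):dx=+3,dy=-5->D; (3,7):dx=-1,dy=-2->C; (3,8):dx=-7,dy=-6->C
  (3,9):dx=-9,dy=-14->C; (4,5):dx=+6,dy=+2->C; (4,6):dx=+11,dy=+8->C; (4,7):dx=+7,dy=+11->C
  (4,8):dx=+1,dy=+7->C; (4,9):dx=-1,dy=-1->C; (5,6):dx=+5,dy=+6->C; (5,7):dx=+1,dy=+9->C
  (5,8):dx=-5,dy=+5->D; (5,9):dx=-7,dy=-3->C; (6,7):dx=-4,dy=+3->D; (6,8):dx=-10,dy=-1->C
  (6,9):dx=-12,dy=-9->C; (7,8):dx=-6,dy=-4->C; (7,9):dx=-8,dy=-12->C; (8,9):dx=-2,dy=-8->C
Step 2: C = 27, D = 9, total pairs = 36.
Step 3: tau = (C - D)/(n(n-1)/2) = (27 - 9)/36 = 0.500000.
Step 4: Exact two-sided p-value (enumerate n! = 362880 permutations of y under H0): p = 0.075176.
Step 5: alpha = 0.05. fail to reject H0.

tau_b = 0.5000 (C=27, D=9), p = 0.075176, fail to reject H0.


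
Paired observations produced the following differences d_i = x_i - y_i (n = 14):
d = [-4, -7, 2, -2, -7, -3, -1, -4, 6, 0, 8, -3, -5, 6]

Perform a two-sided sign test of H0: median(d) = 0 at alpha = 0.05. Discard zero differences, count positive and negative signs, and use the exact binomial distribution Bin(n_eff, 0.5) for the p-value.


Step 1: Discard zero differences. Original n = 14; n_eff = number of nonzero differences = 13.
Nonzero differences (with sign): -4, -7, +2, -2, -7, -3, -1, -4, +6, +8, -3, -5, +6
Step 2: Count signs: positive = 4, negative = 9.
Step 3: Under H0: P(positive) = 0.5, so the number of positives S ~ Bin(13, 0.5).
Step 4: Two-sided exact p-value = sum of Bin(13,0.5) probabilities at or below the observed probability = 0.266846.
Step 5: alpha = 0.05. fail to reject H0.

n_eff = 13, pos = 4, neg = 9, p = 0.266846, fail to reject H0.


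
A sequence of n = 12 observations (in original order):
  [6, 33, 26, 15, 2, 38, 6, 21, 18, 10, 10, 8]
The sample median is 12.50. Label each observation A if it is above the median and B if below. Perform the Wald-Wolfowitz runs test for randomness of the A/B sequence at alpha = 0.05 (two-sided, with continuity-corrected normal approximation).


Step 1: Compute median = 12.50; label A = above, B = below.
Labels in order: BAAABABAABBB  (n_A = 6, n_B = 6)
Step 2: Count runs R = 7.
Step 3: Under H0 (random ordering), E[R] = 2*n_A*n_B/(n_A+n_B) + 1 = 2*6*6/12 + 1 = 7.0000.
        Var[R] = 2*n_A*n_B*(2*n_A*n_B - n_A - n_B) / ((n_A+n_B)^2 * (n_A+n_B-1)) = 4320/1584 = 2.7273.
        SD[R] = 1.6514.
Step 4: R = E[R], so z = 0 with no continuity correction.
Step 5: Two-sided p-value via normal approximation = 2*(1 - Phi(|z|)) = 1.000000.
Step 6: alpha = 0.05. fail to reject H0.

R = 7, z = 0.0000, p = 1.000000, fail to reject H0.


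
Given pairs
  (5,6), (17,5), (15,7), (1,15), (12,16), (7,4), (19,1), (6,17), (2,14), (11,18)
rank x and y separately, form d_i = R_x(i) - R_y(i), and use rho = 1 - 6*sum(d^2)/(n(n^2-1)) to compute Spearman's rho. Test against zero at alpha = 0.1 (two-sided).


Step 1: Rank x and y separately (midranks; no ties here).
rank(x): 5->3, 17->9, 15->8, 1->1, 12->7, 7->5, 19->10, 6->4, 2->2, 11->6
rank(y): 6->4, 5->3, 7->5, 15->7, 16->8, 4->2, 1->1, 17->9, 14->6, 18->10
Step 2: d_i = R_x(i) - R_y(i); compute d_i^2.
  (3-4)^2=1, (9-3)^2=36, (8-5)^2=9, (1-7)^2=36, (7-8)^2=1, (5-2)^2=9, (10-1)^2=81, (4-9)^2=25, (2-6)^2=16, (6-10)^2=16
sum(d^2) = 230.
Step 3: rho = 1 - 6*230 / (10*(10^2 - 1)) = 1 - 1380/990 = -0.393939.
Step 4: Under H0, t = rho * sqrt((n-2)/(1-rho^2)) = -1.2123 ~ t(8).
Step 5: Two-sided p-value from the t-distribution with 8 df = 0.259998.
Step 6: alpha = 0.1. fail to reject H0.

rho = -0.3939, p = 0.259998, fail to reject H0 at alpha = 0.1.


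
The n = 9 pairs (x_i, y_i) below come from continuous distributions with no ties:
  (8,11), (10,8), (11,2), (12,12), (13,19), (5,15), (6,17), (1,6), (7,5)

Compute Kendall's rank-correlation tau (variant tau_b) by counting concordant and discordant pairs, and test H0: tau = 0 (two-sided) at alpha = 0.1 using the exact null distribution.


Step 1: Enumerate the 36 unordered pairs (i,j) with i<j and classify each by sign(x_j-x_i) * sign(y_j-y_i).
  (1,2):dx=+2,dy=-3->D; (1,3):dx=+3,dy=-9->D; (1,4):dx=+4,dy=+1->C; (1,5):dx=+5,dy=+8->C
  (1,6):dx=-3,dy=+4->D; (1,7):dx=-2,dy=+6->D; (1,8):dx=-7,dy=-5->C; (1,9):dx=-1,dy=-6->C
  (2,3):dx=+1,dy=-6->D; (2,4):dx=+2,dy=+4->C; (2,5):dx=+3,dy=+11->C; (2,6):dx=-5,dy=+7->D
  (2,7):dx=-4,dy=+9->D; (2,8):dx=-9,dy=-2->C; (2,9):dx=-3,dy=-3->C; (3,4):dx=+1,dy=+10->C
  (3,5):dx=+2,dy=+17->C; (3,6):dx=-6,dy=+13->D; (3,7):dx=-5,dy=+15->D; (3,8):dx=-10,dy=+4->D
  (3,9):dx=-4,dy=+3->D; (4,5):dx=+1,dy=+7->C; (4,6):dx=-7,dy=+3->D; (4,7):dx=-6,dy=+5->D
  (4,8):dx=-11,dy=-6->C; (4,9):dx=-5,dy=-7->C; (5,6):dx=-8,dy=-4->C; (5,7):dx=-7,dy=-2->C
  (5,8):dx=-12,dy=-13->C; (5,9):dx=-6,dy=-14->C; (6,7):dx=+1,dy=+2->C; (6,8):dx=-4,dy=-9->C
  (6,9):dx=+2,dy=-10->D; (7,8):dx=-5,dy=-11->C; (7,9):dx=+1,dy=-12->D; (8,9):dx=+6,dy=-1->D
Step 2: C = 20, D = 16, total pairs = 36.
Step 3: tau = (C - D)/(n(n-1)/2) = (20 - 16)/36 = 0.111111.
Step 4: Exact two-sided p-value (enumerate n! = 362880 permutations of y under H0): p = 0.761414.
Step 5: alpha = 0.1. fail to reject H0.

tau_b = 0.1111 (C=20, D=16), p = 0.761414, fail to reject H0.


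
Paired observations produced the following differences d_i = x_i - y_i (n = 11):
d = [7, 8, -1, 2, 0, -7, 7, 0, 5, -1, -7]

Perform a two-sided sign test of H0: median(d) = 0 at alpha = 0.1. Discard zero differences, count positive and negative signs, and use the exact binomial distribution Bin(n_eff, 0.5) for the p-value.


Step 1: Discard zero differences. Original n = 11; n_eff = number of nonzero differences = 9.
Nonzero differences (with sign): +7, +8, -1, +2, -7, +7, +5, -1, -7
Step 2: Count signs: positive = 5, negative = 4.
Step 3: Under H0: P(positive) = 0.5, so the number of positives S ~ Bin(9, 0.5).
Step 4: Two-sided exact p-value = sum of Bin(9,0.5) probabilities at or below the observed probability = 1.000000.
Step 5: alpha = 0.1. fail to reject H0.

n_eff = 9, pos = 5, neg = 4, p = 1.000000, fail to reject H0.


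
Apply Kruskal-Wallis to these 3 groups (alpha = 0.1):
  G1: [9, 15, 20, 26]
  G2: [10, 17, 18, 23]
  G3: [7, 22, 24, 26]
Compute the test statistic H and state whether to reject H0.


Step 1: Combine all N = 12 observations and assign midranks.
sorted (value, group, rank): (7,G3,1), (9,G1,2), (10,G2,3), (15,G1,4), (17,G2,5), (18,G2,6), (20,G1,7), (22,G3,8), (23,G2,9), (24,G3,10), (26,G1,11.5), (26,G3,11.5)
Step 2: Sum ranks within each group.
R_1 = 24.5 (n_1 = 4)
R_2 = 23 (n_2 = 4)
R_3 = 30.5 (n_3 = 4)
Step 3: H = 12/(N(N+1)) * sum(R_i^2/n_i) - 3(N+1)
     = 12/(12*13) * (24.5^2/4 + 23^2/4 + 30.5^2/4) - 3*13
     = 0.076923 * 514.875 - 39
     = 0.605769.
Step 4: Ties present; correction factor C = 1 - 6/(12^3 - 12) = 0.996503. Corrected H = 0.605769 / 0.996503 = 0.607895.
Step 5: Under H0, H ~ chi^2(2); p-value = 0.737900.
Step 6: alpha = 0.1. fail to reject H0.

H = 0.6079, df = 2, p = 0.737900, fail to reject H0.


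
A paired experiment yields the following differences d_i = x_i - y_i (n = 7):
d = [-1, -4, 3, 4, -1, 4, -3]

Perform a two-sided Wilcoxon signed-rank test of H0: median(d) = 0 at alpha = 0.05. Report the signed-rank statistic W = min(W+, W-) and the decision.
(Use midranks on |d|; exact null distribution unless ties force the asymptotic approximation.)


Step 1: Drop any zero differences (none here) and take |d_i|.
|d| = [1, 4, 3, 4, 1, 4, 3]
Step 2: Midrank |d_i| (ties get averaged ranks).
ranks: |1|->1.5, |4|->6, |3|->3.5, |4|->6, |1|->1.5, |4|->6, |3|->3.5
Step 3: Attach original signs; sum ranks with positive sign and with negative sign.
W+ = 3.5 + 6 + 6 = 15.5
W- = 1.5 + 6 + 1.5 + 3.5 = 12.5
(Check: W+ + W- = 28 should equal n(n+1)/2 = 28.)
Step 4: Test statistic W = min(W+, W-) = 12.5.
Step 5: Ties in |d|, so use the tie-corrected normal approximation.
        E[W] = n(n+1)/4 = 7*8/4 = 14.
        Tie groups: |d|=1 (t=2), |d|=3 (t=2), |d|=4 (t=3); sum(t^3 - t) = 36.
        Var[W] = n(n+1)(2n+1)/24 - sum(t^3-t)/48 = 840/24 - 36/48 = 34.25.
        z = (W - E[W]) / sqrt(Var[W]) = (12.5 - 14) / 5.8523 = -0.2563.
        Two-sided p = 2*Phi(z) = 0.797714.
Step 6: alpha = 0.05. fail to reject H0.

W+ = 15.5, W- = 12.5, W = min = 12.5, p = 0.797714, fail to reject H0.


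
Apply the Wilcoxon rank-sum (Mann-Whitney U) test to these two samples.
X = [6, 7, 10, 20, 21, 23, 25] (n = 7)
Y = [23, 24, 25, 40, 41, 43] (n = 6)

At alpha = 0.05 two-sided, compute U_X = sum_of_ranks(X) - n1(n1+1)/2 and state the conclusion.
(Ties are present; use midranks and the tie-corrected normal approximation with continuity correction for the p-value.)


Step 1: Combine and sort all 13 observations; assign midranks.
sorted (value, group): (6,X), (7,X), (10,X), (20,X), (21,X), (23,X), (23,Y), (24,Y), (25,X), (25,Y), (40,Y), (41,Y), (43,Y)
ranks: 6->1, 7->2, 10->3, 20->4, 21->5, 23->6.5, 23->6.5, 24->8, 25->9.5, 25->9.5, 40->11, 41->12, 43->13
Step 2: Rank sum for X: R1 = 1 + 2 + 3 + 4 + 5 + 6.5 + 9.5 = 31.
Step 3: U_X = R1 - n1(n1+1)/2 = 31 - 7*8/2 = 31 - 28 = 3.
       U_Y = n1*n2 - U_X = 42 - 3 = 39.
Step 4: Ties are present, so use the tie-corrected normal approximation (with continuity correction) for the p-value.
Step 5: p-value = 0.012180; compare to alpha = 0.05. reject H0.

U_X = 3, p = 0.012180, reject H0 at alpha = 0.05.


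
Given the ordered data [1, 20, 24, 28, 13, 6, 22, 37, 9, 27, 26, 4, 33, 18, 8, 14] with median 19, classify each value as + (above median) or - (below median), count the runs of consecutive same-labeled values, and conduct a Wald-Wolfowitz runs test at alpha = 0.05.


Step 1: Compute median = 19; label A = above, B = below.
Labels in order: BAAABBAABAABABBB  (n_A = 8, n_B = 8)
Step 2: Count runs R = 9.
Step 3: Under H0 (random ordering), E[R] = 2*n_A*n_B/(n_A+n_B) + 1 = 2*8*8/16 + 1 = 9.0000.
        Var[R] = 2*n_A*n_B*(2*n_A*n_B - n_A - n_B) / ((n_A+n_B)^2 * (n_A+n_B-1)) = 14336/3840 = 3.7333.
        SD[R] = 1.9322.
Step 4: R = E[R], so z = 0 with no continuity correction.
Step 5: Two-sided p-value via normal approximation = 2*(1 - Phi(|z|)) = 1.000000.
Step 6: alpha = 0.05. fail to reject H0.

R = 9, z = 0.0000, p = 1.000000, fail to reject H0.


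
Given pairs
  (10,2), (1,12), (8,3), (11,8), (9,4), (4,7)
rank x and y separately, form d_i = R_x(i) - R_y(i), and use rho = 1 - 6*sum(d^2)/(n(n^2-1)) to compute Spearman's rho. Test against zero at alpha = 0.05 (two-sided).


Step 1: Rank x and y separately (midranks; no ties here).
rank(x): 10->5, 1->1, 8->3, 11->6, 9->4, 4->2
rank(y): 2->1, 12->6, 3->2, 8->5, 4->3, 7->4
Step 2: d_i = R_x(i) - R_y(i); compute d_i^2.
  (5-1)^2=16, (1-6)^2=25, (3-2)^2=1, (6-5)^2=1, (4-3)^2=1, (2-4)^2=4
sum(d^2) = 48.
Step 3: rho = 1 - 6*48 / (6*(6^2 - 1)) = 1 - 288/210 = -0.371429.
Step 4: Under H0, t = rho * sqrt((n-2)/(1-rho^2)) = -0.8001 ~ t(4).
Step 5: Two-sided p-value from the t-distribution with 4 df = 0.468478.
Step 6: alpha = 0.05. fail to reject H0.

rho = -0.3714, p = 0.468478, fail to reject H0 at alpha = 0.05.


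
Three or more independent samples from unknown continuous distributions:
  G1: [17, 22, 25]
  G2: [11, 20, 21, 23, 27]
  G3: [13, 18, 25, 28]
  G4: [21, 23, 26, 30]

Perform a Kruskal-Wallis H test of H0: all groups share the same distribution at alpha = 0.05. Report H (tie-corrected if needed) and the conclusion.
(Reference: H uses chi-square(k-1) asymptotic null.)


Step 1: Combine all N = 16 observations and assign midranks.
sorted (value, group, rank): (11,G2,1), (13,G3,2), (17,G1,3), (18,G3,4), (20,G2,5), (21,G2,6.5), (21,G4,6.5), (22,G1,8), (23,G2,9.5), (23,G4,9.5), (25,G1,11.5), (25,G3,11.5), (26,G4,13), (27,G2,14), (28,G3,15), (30,G4,16)
Step 2: Sum ranks within each group.
R_1 = 22.5 (n_1 = 3)
R_2 = 36 (n_2 = 5)
R_3 = 32.5 (n_3 = 4)
R_4 = 45 (n_4 = 4)
Step 3: H = 12/(N(N+1)) * sum(R_i^2/n_i) - 3(N+1)
     = 12/(16*17) * (22.5^2/3 + 36^2/5 + 32.5^2/4 + 45^2/4) - 3*17
     = 0.044118 * 1198.26 - 51
     = 1.864522.
Step 4: Ties present; correction factor C = 1 - 18/(16^3 - 16) = 0.995588. Corrected H = 1.864522 / 0.995588 = 1.872784.
Step 5: Under H0, H ~ chi^2(3); p-value = 0.599226.
Step 6: alpha = 0.05. fail to reject H0.

H = 1.8728, df = 3, p = 0.599226, fail to reject H0.


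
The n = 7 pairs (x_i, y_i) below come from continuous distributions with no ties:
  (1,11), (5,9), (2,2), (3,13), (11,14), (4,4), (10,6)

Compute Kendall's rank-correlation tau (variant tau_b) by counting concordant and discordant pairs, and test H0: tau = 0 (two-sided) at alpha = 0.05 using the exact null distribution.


Step 1: Enumerate the 21 unordered pairs (i,j) with i<j and classify each by sign(x_j-x_i) * sign(y_j-y_i).
  (1,2):dx=+4,dy=-2->D; (1,3):dx=+1,dy=-9->D; (1,4):dx=+2,dy=+2->C; (1,5):dx=+10,dy=+3->C
  (1,6):dx=+3,dy=-7->D; (1,7):dx=+9,dy=-5->D; (2,3):dx=-3,dy=-7->C; (2,4):dx=-2,dy=+4->D
  (2,5):dx=+6,dy=+5->C; (2,6):dx=-1,dy=-5->C; (2,7):dx=+5,dy=-3->D; (3,4):dx=+1,dy=+11->C
  (3,5):dx=+9,dy=+12->C; (3,6):dx=+2,dy=+2->C; (3,7):dx=+8,dy=+4->C; (4,5):dx=+8,dy=+1->C
  (4,6):dx=+1,dy=-9->D; (4,7):dx=+7,dy=-7->D; (5,6):dx=-7,dy=-10->C; (5,7):dx=-1,dy=-8->C
  (6,7):dx=+6,dy=+2->C
Step 2: C = 13, D = 8, total pairs = 21.
Step 3: tau = (C - D)/(n(n-1)/2) = (13 - 8)/21 = 0.238095.
Step 4: Exact two-sided p-value (enumerate n! = 5040 permutations of y under H0): p = 0.561905.
Step 5: alpha = 0.05. fail to reject H0.

tau_b = 0.2381 (C=13, D=8), p = 0.561905, fail to reject H0.


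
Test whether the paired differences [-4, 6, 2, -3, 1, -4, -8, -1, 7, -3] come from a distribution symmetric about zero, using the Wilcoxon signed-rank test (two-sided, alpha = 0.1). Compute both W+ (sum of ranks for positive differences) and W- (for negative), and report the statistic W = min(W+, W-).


Step 1: Drop any zero differences (none here) and take |d_i|.
|d| = [4, 6, 2, 3, 1, 4, 8, 1, 7, 3]
Step 2: Midrank |d_i| (ties get averaged ranks).
ranks: |4|->6.5, |6|->8, |2|->3, |3|->4.5, |1|->1.5, |4|->6.5, |8|->10, |1|->1.5, |7|->9, |3|->4.5
Step 3: Attach original signs; sum ranks with positive sign and with negative sign.
W+ = 8 + 3 + 1.5 + 9 = 21.5
W- = 6.5 + 4.5 + 6.5 + 10 + 1.5 + 4.5 = 33.5
(Check: W+ + W- = 55 should equal n(n+1)/2 = 55.)
Step 4: Test statistic W = min(W+, W-) = 21.5.
Step 5: Ties in |d|, so use the tie-corrected normal approximation.
        E[W] = n(n+1)/4 = 10*11/4 = 27.5.
        Tie groups: |d|=1 (t=2), |d|=3 (t=2), |d|=4 (t=2); sum(t^3 - t) = 18.
        Var[W] = n(n+1)(2n+1)/24 - sum(t^3-t)/48 = 2310/24 - 18/48 = 95.875.
        z = (W - E[W]) / sqrt(Var[W]) = (21.5 - 27.5) / 9.7916 = -0.6128.
        Two-sided p = 2*Phi(z) = 0.540027.
Step 6: alpha = 0.1. fail to reject H0.

W+ = 21.5, W- = 33.5, W = min = 21.5, p = 0.540027, fail to reject H0.


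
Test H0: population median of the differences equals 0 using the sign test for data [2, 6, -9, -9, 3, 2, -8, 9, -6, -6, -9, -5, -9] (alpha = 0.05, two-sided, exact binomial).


Step 1: Discard zero differences. Original n = 13; n_eff = number of nonzero differences = 13.
Nonzero differences (with sign): +2, +6, -9, -9, +3, +2, -8, +9, -6, -6, -9, -5, -9
Step 2: Count signs: positive = 5, negative = 8.
Step 3: Under H0: P(positive) = 0.5, so the number of positives S ~ Bin(13, 0.5).
Step 4: Two-sided exact p-value = sum of Bin(13,0.5) probabilities at or below the observed probability = 0.581055.
Step 5: alpha = 0.05. fail to reject H0.

n_eff = 13, pos = 5, neg = 8, p = 0.581055, fail to reject H0.


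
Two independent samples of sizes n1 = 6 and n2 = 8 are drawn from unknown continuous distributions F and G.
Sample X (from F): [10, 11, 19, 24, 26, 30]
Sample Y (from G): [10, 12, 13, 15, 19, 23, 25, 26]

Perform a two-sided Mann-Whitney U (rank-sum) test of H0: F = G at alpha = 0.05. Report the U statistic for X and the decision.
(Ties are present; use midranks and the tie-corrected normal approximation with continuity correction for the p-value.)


Step 1: Combine and sort all 14 observations; assign midranks.
sorted (value, group): (10,X), (10,Y), (11,X), (12,Y), (13,Y), (15,Y), (19,X), (19,Y), (23,Y), (24,X), (25,Y), (26,X), (26,Y), (30,X)
ranks: 10->1.5, 10->1.5, 11->3, 12->4, 13->5, 15->6, 19->7.5, 19->7.5, 23->9, 24->10, 25->11, 26->12.5, 26->12.5, 30->14
Step 2: Rank sum for X: R1 = 1.5 + 3 + 7.5 + 10 + 12.5 + 14 = 48.5.
Step 3: U_X = R1 - n1(n1+1)/2 = 48.5 - 6*7/2 = 48.5 - 21 = 27.5.
       U_Y = n1*n2 - U_X = 48 - 27.5 = 20.5.
Step 4: Ties are present, so use the tie-corrected normal approximation (with continuity correction) for the p-value.
Step 5: p-value = 0.697586; compare to alpha = 0.05. fail to reject H0.

U_X = 27.5, p = 0.697586, fail to reject H0 at alpha = 0.05.


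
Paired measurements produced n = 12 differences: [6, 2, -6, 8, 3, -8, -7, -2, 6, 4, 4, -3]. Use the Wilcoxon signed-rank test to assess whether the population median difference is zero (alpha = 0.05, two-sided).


Step 1: Drop any zero differences (none here) and take |d_i|.
|d| = [6, 2, 6, 8, 3, 8, 7, 2, 6, 4, 4, 3]
Step 2: Midrank |d_i| (ties get averaged ranks).
ranks: |6|->8, |2|->1.5, |6|->8, |8|->11.5, |3|->3.5, |8|->11.5, |7|->10, |2|->1.5, |6|->8, |4|->5.5, |4|->5.5, |3|->3.5
Step 3: Attach original signs; sum ranks with positive sign and with negative sign.
W+ = 8 + 1.5 + 11.5 + 3.5 + 8 + 5.5 + 5.5 = 43.5
W- = 8 + 11.5 + 10 + 1.5 + 3.5 = 34.5
(Check: W+ + W- = 78 should equal n(n+1)/2 = 78.)
Step 4: Test statistic W = min(W+, W-) = 34.5.
Step 5: Ties in |d|, so use the tie-corrected normal approximation.
        E[W] = n(n+1)/4 = 12*13/4 = 39.
        Tie groups: |d|=2 (t=2), |d|=3 (t=2), |d|=4 (t=2), |d|=6 (t=3), |d|=8 (t=2); sum(t^3 - t) = 48.
        Var[W] = n(n+1)(2n+1)/24 - sum(t^3-t)/48 = 3900/24 - 48/48 = 161.5.
        z = (W - E[W]) / sqrt(Var[W]) = (34.5 - 39) / 12.7083 = -0.3541.
        Two-sided p = 2*Phi(z) = 0.723264.
Step 6: alpha = 0.05. fail to reject H0.

W+ = 43.5, W- = 34.5, W = min = 34.5, p = 0.723264, fail to reject H0.


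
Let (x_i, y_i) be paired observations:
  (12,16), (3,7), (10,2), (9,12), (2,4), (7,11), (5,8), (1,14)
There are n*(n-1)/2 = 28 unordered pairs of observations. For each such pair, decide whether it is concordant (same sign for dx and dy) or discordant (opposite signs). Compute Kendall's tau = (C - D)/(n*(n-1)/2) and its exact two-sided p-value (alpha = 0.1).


Step 1: Enumerate the 28 unordered pairs (i,j) with i<j and classify each by sign(x_j-x_i) * sign(y_j-y_i).
  (1,2):dx=-9,dy=-9->C; (1,3):dx=-2,dy=-14->C; (1,4):dx=-3,dy=-4->C; (1,5):dx=-10,dy=-12->C
  (1,6):dx=-5,dy=-5->C; (1,7):dx=-7,dy=-8->C; (1,8):dx=-11,dy=-2->C; (2,3):dx=+7,dy=-5->D
  (2,4):dx=+6,dy=+5->C; (2,5):dx=-1,dy=-3->C; (2,6):dx=+4,dy=+4->C; (2,7):dx=+2,dy=+1->C
  (2,8):dx=-2,dy=+7->D; (3,4):dx=-1,dy=+10->D; (3,5):dx=-8,dy=+2->D; (3,6):dx=-3,dy=+9->D
  (3,7):dx=-5,dy=+6->D; (3,8):dx=-9,dy=+12->D; (4,5):dx=-7,dy=-8->C; (4,6):dx=-2,dy=-1->C
  (4,7):dx=-4,dy=-4->C; (4,8):dx=-8,dy=+2->D; (5,6):dx=+5,dy=+7->C; (5,7):dx=+3,dy=+4->C
  (5,8):dx=-1,dy=+10->D; (6,7):dx=-2,dy=-3->C; (6,8):dx=-6,dy=+3->D; (7,8):dx=-4,dy=+6->D
Step 2: C = 17, D = 11, total pairs = 28.
Step 3: tau = (C - D)/(n(n-1)/2) = (17 - 11)/28 = 0.214286.
Step 4: Exact two-sided p-value (enumerate n! = 40320 permutations of y under H0): p = 0.548413.
Step 5: alpha = 0.1. fail to reject H0.

tau_b = 0.2143 (C=17, D=11), p = 0.548413, fail to reject H0.


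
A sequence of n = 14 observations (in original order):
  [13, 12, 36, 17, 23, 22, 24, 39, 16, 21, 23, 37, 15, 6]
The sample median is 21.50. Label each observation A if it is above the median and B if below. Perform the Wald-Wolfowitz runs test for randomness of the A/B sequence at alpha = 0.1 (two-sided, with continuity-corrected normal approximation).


Step 1: Compute median = 21.50; label A = above, B = below.
Labels in order: BBABAAAABBAABB  (n_A = 7, n_B = 7)
Step 2: Count runs R = 7.
Step 3: Under H0 (random ordering), E[R] = 2*n_A*n_B/(n_A+n_B) + 1 = 2*7*7/14 + 1 = 8.0000.
        Var[R] = 2*n_A*n_B*(2*n_A*n_B - n_A - n_B) / ((n_A+n_B)^2 * (n_A+n_B-1)) = 8232/2548 = 3.2308.
        SD[R] = 1.7974.
Step 4: Continuity-corrected z = (R + 0.5 - E[R]) / SD[R] = (7 + 0.5 - 8.0000) / 1.7974 = -0.2782.
Step 5: Two-sided p-value via normal approximation = 2*(1 - Phi(|z|)) = 0.780879.
Step 6: alpha = 0.1. fail to reject H0.

R = 7, z = -0.2782, p = 0.780879, fail to reject H0.


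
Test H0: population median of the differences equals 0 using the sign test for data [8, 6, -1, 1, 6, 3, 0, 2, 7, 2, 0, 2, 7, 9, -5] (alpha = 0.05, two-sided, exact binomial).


Step 1: Discard zero differences. Original n = 15; n_eff = number of nonzero differences = 13.
Nonzero differences (with sign): +8, +6, -1, +1, +6, +3, +2, +7, +2, +2, +7, +9, -5
Step 2: Count signs: positive = 11, negative = 2.
Step 3: Under H0: P(positive) = 0.5, so the number of positives S ~ Bin(13, 0.5).
Step 4: Two-sided exact p-value = sum of Bin(13,0.5) probabilities at or below the observed probability = 0.022461.
Step 5: alpha = 0.05. reject H0.

n_eff = 13, pos = 11, neg = 2, p = 0.022461, reject H0.


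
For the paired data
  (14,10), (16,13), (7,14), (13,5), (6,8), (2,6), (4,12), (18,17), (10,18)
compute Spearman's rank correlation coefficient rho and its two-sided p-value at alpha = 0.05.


Step 1: Rank x and y separately (midranks; no ties here).
rank(x): 14->7, 16->8, 7->4, 13->6, 6->3, 2->1, 4->2, 18->9, 10->5
rank(y): 10->4, 13->6, 14->7, 5->1, 8->3, 6->2, 12->5, 17->8, 18->9
Step 2: d_i = R_x(i) - R_y(i); compute d_i^2.
  (7-4)^2=9, (8-6)^2=4, (4-7)^2=9, (6-1)^2=25, (3-3)^2=0, (1-2)^2=1, (2-5)^2=9, (9-8)^2=1, (5-9)^2=16
sum(d^2) = 74.
Step 3: rho = 1 - 6*74 / (9*(9^2 - 1)) = 1 - 444/720 = 0.383333.
Step 4: Under H0, t = rho * sqrt((n-2)/(1-rho^2)) = 1.0981 ~ t(7).
Step 5: Two-sided p-value from the t-distribution with 7 df = 0.308495.
Step 6: alpha = 0.05. fail to reject H0.

rho = 0.3833, p = 0.308495, fail to reject H0 at alpha = 0.05.


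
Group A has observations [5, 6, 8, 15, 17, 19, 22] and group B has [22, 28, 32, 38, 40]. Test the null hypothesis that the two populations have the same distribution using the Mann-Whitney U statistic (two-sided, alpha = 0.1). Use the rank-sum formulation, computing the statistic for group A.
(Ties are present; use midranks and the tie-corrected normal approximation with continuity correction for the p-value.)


Step 1: Combine and sort all 12 observations; assign midranks.
sorted (value, group): (5,X), (6,X), (8,X), (15,X), (17,X), (19,X), (22,X), (22,Y), (28,Y), (32,Y), (38,Y), (40,Y)
ranks: 5->1, 6->2, 8->3, 15->4, 17->5, 19->6, 22->7.5, 22->7.5, 28->9, 32->10, 38->11, 40->12
Step 2: Rank sum for X: R1 = 1 + 2 + 3 + 4 + 5 + 6 + 7.5 = 28.5.
Step 3: U_X = R1 - n1(n1+1)/2 = 28.5 - 7*8/2 = 28.5 - 28 = 0.5.
       U_Y = n1*n2 - U_X = 35 - 0.5 = 34.5.
Step 4: Ties are present, so use the tie-corrected normal approximation (with continuity correction) for the p-value.
Step 5: p-value = 0.007268; compare to alpha = 0.1. reject H0.

U_X = 0.5, p = 0.007268, reject H0 at alpha = 0.1.


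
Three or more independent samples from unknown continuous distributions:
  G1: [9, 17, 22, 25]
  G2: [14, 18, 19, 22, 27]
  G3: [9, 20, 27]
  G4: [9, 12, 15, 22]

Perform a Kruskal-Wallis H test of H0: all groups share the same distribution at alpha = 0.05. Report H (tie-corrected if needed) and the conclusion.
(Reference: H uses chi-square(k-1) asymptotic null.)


Step 1: Combine all N = 16 observations and assign midranks.
sorted (value, group, rank): (9,G1,2), (9,G3,2), (9,G4,2), (12,G4,4), (14,G2,5), (15,G4,6), (17,G1,7), (18,G2,8), (19,G2,9), (20,G3,10), (22,G1,12), (22,G2,12), (22,G4,12), (25,G1,14), (27,G2,15.5), (27,G3,15.5)
Step 2: Sum ranks within each group.
R_1 = 35 (n_1 = 4)
R_2 = 49.5 (n_2 = 5)
R_3 = 27.5 (n_3 = 3)
R_4 = 24 (n_4 = 4)
Step 3: H = 12/(N(N+1)) * sum(R_i^2/n_i) - 3(N+1)
     = 12/(16*17) * (35^2/4 + 49.5^2/5 + 27.5^2/3 + 24^2/4) - 3*17
     = 0.044118 * 1192.38 - 51
     = 1.605147.
Step 4: Ties present; correction factor C = 1 - 54/(16^3 - 16) = 0.986765. Corrected H = 1.605147 / 0.986765 = 1.626677.
Step 5: Under H0, H ~ chi^2(3); p-value = 0.653356.
Step 6: alpha = 0.05. fail to reject H0.

H = 1.6267, df = 3, p = 0.653356, fail to reject H0.


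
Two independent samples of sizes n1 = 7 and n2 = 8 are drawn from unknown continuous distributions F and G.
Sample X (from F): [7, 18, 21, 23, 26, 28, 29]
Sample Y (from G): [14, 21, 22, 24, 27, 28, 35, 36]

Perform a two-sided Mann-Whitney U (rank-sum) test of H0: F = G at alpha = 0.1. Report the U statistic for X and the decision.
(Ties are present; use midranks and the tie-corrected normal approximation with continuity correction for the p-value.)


Step 1: Combine and sort all 15 observations; assign midranks.
sorted (value, group): (7,X), (14,Y), (18,X), (21,X), (21,Y), (22,Y), (23,X), (24,Y), (26,X), (27,Y), (28,X), (28,Y), (29,X), (35,Y), (36,Y)
ranks: 7->1, 14->2, 18->3, 21->4.5, 21->4.5, 22->6, 23->7, 24->8, 26->9, 27->10, 28->11.5, 28->11.5, 29->13, 35->14, 36->15
Step 2: Rank sum for X: R1 = 1 + 3 + 4.5 + 7 + 9 + 11.5 + 13 = 49.
Step 3: U_X = R1 - n1(n1+1)/2 = 49 - 7*8/2 = 49 - 28 = 21.
       U_Y = n1*n2 - U_X = 56 - 21 = 35.
Step 4: Ties are present, so use the tie-corrected normal approximation (with continuity correction) for the p-value.
Step 5: p-value = 0.451104; compare to alpha = 0.1. fail to reject H0.

U_X = 21, p = 0.451104, fail to reject H0 at alpha = 0.1.


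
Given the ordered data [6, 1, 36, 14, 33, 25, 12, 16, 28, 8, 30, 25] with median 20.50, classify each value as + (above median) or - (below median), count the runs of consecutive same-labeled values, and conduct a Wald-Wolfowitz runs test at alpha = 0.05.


Step 1: Compute median = 20.50; label A = above, B = below.
Labels in order: BBABAABBABAA  (n_A = 6, n_B = 6)
Step 2: Count runs R = 8.
Step 3: Under H0 (random ordering), E[R] = 2*n_A*n_B/(n_A+n_B) + 1 = 2*6*6/12 + 1 = 7.0000.
        Var[R] = 2*n_A*n_B*(2*n_A*n_B - n_A - n_B) / ((n_A+n_B)^2 * (n_A+n_B-1)) = 4320/1584 = 2.7273.
        SD[R] = 1.6514.
Step 4: Continuity-corrected z = (R - 0.5 - E[R]) / SD[R] = (8 - 0.5 - 7.0000) / 1.6514 = 0.3028.
Step 5: Two-sided p-value via normal approximation = 2*(1 - Phi(|z|)) = 0.762069.
Step 6: alpha = 0.05. fail to reject H0.

R = 8, z = 0.3028, p = 0.762069, fail to reject H0.


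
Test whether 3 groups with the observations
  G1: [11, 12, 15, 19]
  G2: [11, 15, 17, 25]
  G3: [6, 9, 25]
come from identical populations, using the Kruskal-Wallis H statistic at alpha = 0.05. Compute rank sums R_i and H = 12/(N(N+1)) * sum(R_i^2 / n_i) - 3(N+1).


Step 1: Combine all N = 11 observations and assign midranks.
sorted (value, group, rank): (6,G3,1), (9,G3,2), (11,G1,3.5), (11,G2,3.5), (12,G1,5), (15,G1,6.5), (15,G2,6.5), (17,G2,8), (19,G1,9), (25,G2,10.5), (25,G3,10.5)
Step 2: Sum ranks within each group.
R_1 = 24 (n_1 = 4)
R_2 = 28.5 (n_2 = 4)
R_3 = 13.5 (n_3 = 3)
Step 3: H = 12/(N(N+1)) * sum(R_i^2/n_i) - 3(N+1)
     = 12/(11*12) * (24^2/4 + 28.5^2/4 + 13.5^2/3) - 3*12
     = 0.090909 * 407.812 - 36
     = 1.073864.
Step 4: Ties present; correction factor C = 1 - 18/(11^3 - 11) = 0.986364. Corrected H = 1.073864 / 0.986364 = 1.088710.
Step 5: Under H0, H ~ chi^2(2); p-value = 0.580216.
Step 6: alpha = 0.05. fail to reject H0.

H = 1.0887, df = 2, p = 0.580216, fail to reject H0.


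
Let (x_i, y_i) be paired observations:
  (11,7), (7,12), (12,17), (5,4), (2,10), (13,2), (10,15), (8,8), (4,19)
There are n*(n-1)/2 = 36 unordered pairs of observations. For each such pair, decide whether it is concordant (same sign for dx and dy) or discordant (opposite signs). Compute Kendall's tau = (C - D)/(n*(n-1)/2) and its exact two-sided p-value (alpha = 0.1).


Step 1: Enumerate the 36 unordered pairs (i,j) with i<j and classify each by sign(x_j-x_i) * sign(y_j-y_i).
  (1,2):dx=-4,dy=+5->D; (1,3):dx=+1,dy=+10->C; (1,4):dx=-6,dy=-3->C; (1,5):dx=-9,dy=+3->D
  (1,6):dx=+2,dy=-5->D; (1,7):dx=-1,dy=+8->D; (1,8):dx=-3,dy=+1->D; (1,9):dx=-7,dy=+12->D
  (2,3):dx=+5,dy=+5->C; (2,4):dx=-2,dy=-8->C; (2,5):dx=-5,dy=-2->C; (2,6):dx=+6,dy=-10->D
  (2,7):dx=+3,dy=+3->C; (2,8):dx=+1,dy=-4->D; (2,9):dx=-3,dy=+7->D; (3,4):dx=-7,dy=-13->C
  (3,5):dx=-10,dy=-7->C; (3,6):dx=+1,dy=-15->D; (3,7):dx=-2,dy=-2->C; (3,8):dx=-4,dy=-9->C
  (3,9):dx=-8,dy=+2->D; (4,5):dx=-3,dy=+6->D; (4,6):dx=+8,dy=-2->D; (4,7):dx=+5,dy=+11->C
  (4,8):dx=+3,dy=+4->C; (4,9):dx=-1,dy=+15->D; (5,6):dx=+11,dy=-8->D; (5,7):dx=+8,dy=+5->C
  (5,8):dx=+6,dy=-2->D; (5,9):dx=+2,dy=+9->C; (6,7):dx=-3,dy=+13->D; (6,8):dx=-5,dy=+6->D
  (6,9):dx=-9,dy=+17->D; (7,8):dx=-2,dy=-7->C; (7,9):dx=-6,dy=+4->D; (8,9):dx=-4,dy=+11->D
Step 2: C = 15, D = 21, total pairs = 36.
Step 3: tau = (C - D)/(n(n-1)/2) = (15 - 21)/36 = -0.166667.
Step 4: Exact two-sided p-value (enumerate n! = 362880 permutations of y under H0): p = 0.612202.
Step 5: alpha = 0.1. fail to reject H0.

tau_b = -0.1667 (C=15, D=21), p = 0.612202, fail to reject H0.


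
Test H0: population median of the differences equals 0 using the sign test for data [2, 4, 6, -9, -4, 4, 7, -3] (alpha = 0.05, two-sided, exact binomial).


Step 1: Discard zero differences. Original n = 8; n_eff = number of nonzero differences = 8.
Nonzero differences (with sign): +2, +4, +6, -9, -4, +4, +7, -3
Step 2: Count signs: positive = 5, negative = 3.
Step 3: Under H0: P(positive) = 0.5, so the number of positives S ~ Bin(8, 0.5).
Step 4: Two-sided exact p-value = sum of Bin(8,0.5) probabilities at or below the observed probability = 0.726562.
Step 5: alpha = 0.05. fail to reject H0.

n_eff = 8, pos = 5, neg = 3, p = 0.726562, fail to reject H0.


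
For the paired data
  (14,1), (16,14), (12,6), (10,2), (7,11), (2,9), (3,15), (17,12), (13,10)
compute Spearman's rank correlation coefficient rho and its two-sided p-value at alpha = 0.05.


Step 1: Rank x and y separately (midranks; no ties here).
rank(x): 14->7, 16->8, 12->5, 10->4, 7->3, 2->1, 3->2, 17->9, 13->6
rank(y): 1->1, 14->8, 6->3, 2->2, 11->6, 9->4, 15->9, 12->7, 10->5
Step 2: d_i = R_x(i) - R_y(i); compute d_i^2.
  (7-1)^2=36, (8-8)^2=0, (5-3)^2=4, (4-2)^2=4, (3-6)^2=9, (1-4)^2=9, (2-9)^2=49, (9-7)^2=4, (6-5)^2=1
sum(d^2) = 116.
Step 3: rho = 1 - 6*116 / (9*(9^2 - 1)) = 1 - 696/720 = 0.033333.
Step 4: Under H0, t = rho * sqrt((n-2)/(1-rho^2)) = 0.0882 ~ t(7).
Step 5: Two-sided p-value from the t-distribution with 7 df = 0.932157.
Step 6: alpha = 0.05. fail to reject H0.

rho = 0.0333, p = 0.932157, fail to reject H0 at alpha = 0.05.


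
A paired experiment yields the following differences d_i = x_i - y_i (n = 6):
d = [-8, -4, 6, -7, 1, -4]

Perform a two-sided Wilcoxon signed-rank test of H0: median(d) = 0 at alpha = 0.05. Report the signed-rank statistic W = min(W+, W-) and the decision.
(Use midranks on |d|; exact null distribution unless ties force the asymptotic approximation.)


Step 1: Drop any zero differences (none here) and take |d_i|.
|d| = [8, 4, 6, 7, 1, 4]
Step 2: Midrank |d_i| (ties get averaged ranks).
ranks: |8|->6, |4|->2.5, |6|->4, |7|->5, |1|->1, |4|->2.5
Step 3: Attach original signs; sum ranks with positive sign and with negative sign.
W+ = 4 + 1 = 5
W- = 6 + 2.5 + 5 + 2.5 = 16
(Check: W+ + W- = 21 should equal n(n+1)/2 = 21.)
Step 4: Test statistic W = min(W+, W-) = 5.
Step 5: Ties in |d|, so use the tie-corrected normal approximation.
        E[W] = n(n+1)/4 = 6*7/4 = 10.5.
        Tie groups: |d|=4 (t=2); sum(t^3 - t) = 6.
        Var[W] = n(n+1)(2n+1)/24 - sum(t^3-t)/48 = 546/24 - 6/48 = 22.625.
        z = (W - E[W]) / sqrt(Var[W]) = (5 - 10.5) / 4.7566 = -1.1563.
        Two-sided p = 2*Phi(z) = 0.247561.
Step 6: alpha = 0.05. fail to reject H0.

W+ = 5, W- = 16, W = min = 5, p = 0.247561, fail to reject H0.
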